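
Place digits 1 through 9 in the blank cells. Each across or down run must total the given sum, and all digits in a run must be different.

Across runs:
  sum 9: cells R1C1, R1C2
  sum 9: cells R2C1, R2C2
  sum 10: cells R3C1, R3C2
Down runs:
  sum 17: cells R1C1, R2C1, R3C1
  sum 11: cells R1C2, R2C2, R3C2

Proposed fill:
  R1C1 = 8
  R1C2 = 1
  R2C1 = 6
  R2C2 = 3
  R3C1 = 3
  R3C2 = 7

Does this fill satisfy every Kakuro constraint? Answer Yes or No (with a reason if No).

Across: 8+1=9; 6+3=9; 3+7=10. Down: 8+6+3=17; 1+3+7=11. No digit repeats within any run.

Yes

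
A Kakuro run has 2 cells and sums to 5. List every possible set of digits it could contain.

2 distinct digits from 1–9 sum between 3 and 17.

{1,4}; {2,3}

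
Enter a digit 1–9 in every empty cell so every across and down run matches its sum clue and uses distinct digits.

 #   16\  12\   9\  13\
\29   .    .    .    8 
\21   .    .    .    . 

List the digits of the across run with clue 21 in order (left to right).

9 3 4 5

29 in 4 cells must be {5,7,8,9}; 16 in 2 cells must be {7,9}.
R2C4 = 13 − 8 = 5 completes the 13 down.
Nothing is forced directly, so branch on R1C3, whose candidates are 5 or 7. If R1C3 = 7: that forces R1C1 = 9, R1C2 = 5, R2C1 = 7, after which R2C2 would have to be in {1,3,6,8} for the 21 across but in {7} for the 12 down — contradiction. So R1C3 = 5.
R2C3 = 9 − 5 = 4 completes the 9 down.
Given what's placed, R2C1 must be 9 to fit the 21 across and 16 down.
R2C2 = 21 − 18 = 3 completes the 21 across.
R1C1 = 16 − 9 = 7 completes the 16 down.
R1C2 = 29 − 20 = 9 completes the 29 across.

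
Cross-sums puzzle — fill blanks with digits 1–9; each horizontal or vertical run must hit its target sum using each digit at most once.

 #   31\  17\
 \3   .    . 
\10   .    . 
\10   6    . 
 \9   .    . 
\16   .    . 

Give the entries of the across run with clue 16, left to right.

9 7

3 in 2 cells must be {1,2}; 16 in 2 cells must be {7,9}.
R1C1 = 1: the only remaining digit allowed by both the 3 across and the 31 down.
R1C2 = 3 − 1 = 2 completes the 3 across.
R3C2 = 10 − 6 = 4 completes the 10 across.
Given what's placed, R5C2 must be 7 to fit the 16 across and 17 down.
R5C1 = 16 − 7 = 9 completes the 16 across.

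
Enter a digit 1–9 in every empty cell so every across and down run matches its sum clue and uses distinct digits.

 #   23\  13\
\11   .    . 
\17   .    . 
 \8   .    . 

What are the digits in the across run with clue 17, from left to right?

9 8

17 in 2 cells must be {8,9}; 23 in 3 cells must be {6,8,9}.
The 8 across and the 23 down share only 6, so R3C1 = 6.
R3C2 = 8 − 6 = 2 completes the 8 across.
Given what's placed, R2C2 must be 8 to fit the 17 across and 13 down.
R1C2 = 13 − 10 = 3 completes the 13 down.
R2C1 = 17 − 8 = 9 completes the 17 across.
R1C1 = 11 − 3 = 8 completes the 11 across.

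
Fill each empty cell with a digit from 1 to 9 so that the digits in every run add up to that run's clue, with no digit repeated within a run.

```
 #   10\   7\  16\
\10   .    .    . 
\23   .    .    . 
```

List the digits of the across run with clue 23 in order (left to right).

8 6 9

23 in 3 cells must be {6,8,9}; 16 in 2 cells must be {7,9}.
The 10 across and the 16 down share only 7, so R1C3 = 7.
The 23 across and the 7 down share only 6, so R2C2 = 6.
R2C3 = 16 − 7 = 9 completes the 16 down.
R1C2 = 7 − 6 = 1 completes the 7 down.
R2C1 = 23 − 15 = 8 completes the 23 across.
R1C1 = 10 − 8 = 2 completes the 10 across.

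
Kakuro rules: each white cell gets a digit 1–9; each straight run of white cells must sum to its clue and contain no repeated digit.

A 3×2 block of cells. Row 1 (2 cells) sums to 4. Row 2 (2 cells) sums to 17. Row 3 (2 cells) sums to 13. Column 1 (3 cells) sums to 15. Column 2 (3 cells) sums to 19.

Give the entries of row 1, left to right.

4 in 2 cells must be {1,3}; 17 in 2 cells must be {8,9}.
The 4 across and the 19 down share only 3, so (1,2) = 3.
Given what's placed, (2,2) must be 9 to fit the 17 across and 19 down.
(3,2) = 19 − 12 = 7 completes the 19 down.
(1,1) = 4 − 3 = 1 completes the 4 across.
(2,1) = 17 − 9 = 8 completes the 17 across.
(3,1) = 13 − 7 = 6 completes the 13 across.

1 3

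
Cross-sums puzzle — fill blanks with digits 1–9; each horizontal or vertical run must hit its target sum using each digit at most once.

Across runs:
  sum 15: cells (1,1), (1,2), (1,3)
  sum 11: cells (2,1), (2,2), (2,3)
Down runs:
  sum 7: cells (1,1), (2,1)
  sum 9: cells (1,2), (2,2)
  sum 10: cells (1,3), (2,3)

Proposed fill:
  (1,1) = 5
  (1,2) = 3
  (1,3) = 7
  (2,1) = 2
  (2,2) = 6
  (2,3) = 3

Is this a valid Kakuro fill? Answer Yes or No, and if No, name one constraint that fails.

Across: 5+3+7=15; 2+6+3=11. Down: 5+2=7; 3+6=9; 7+3=10. No digit repeats within any run.

Yes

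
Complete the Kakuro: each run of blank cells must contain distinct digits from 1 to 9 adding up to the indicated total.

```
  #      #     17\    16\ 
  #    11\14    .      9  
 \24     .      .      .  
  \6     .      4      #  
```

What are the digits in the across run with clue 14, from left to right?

5, 9

24 in 3 cells must be {7,8,9}; 16 in 2 cells must be {7,9}.
R1C2 = 14 − 9 = 5 completes the 14 across.
R2C2 = 17 − 9 = 8 completes the 17 down.
R2C3 = 16 − 9 = 7 completes the 16 down.
R3C1 = 6 − 4 = 2 completes the 6 across.
R2C1 = 24 − 15 = 9 completes the 24 across.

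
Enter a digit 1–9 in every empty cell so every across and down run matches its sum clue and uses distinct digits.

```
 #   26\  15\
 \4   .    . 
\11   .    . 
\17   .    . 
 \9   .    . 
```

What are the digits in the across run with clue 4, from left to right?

3, 1

4 in 2 cells must be {1,3}; 17 in 2 cells must be {8,9}.
Only 3 fits R1C1 under both its across sum 4 and down sum 26.
R1C2 = 4 − 3 = 1 completes the 4 across.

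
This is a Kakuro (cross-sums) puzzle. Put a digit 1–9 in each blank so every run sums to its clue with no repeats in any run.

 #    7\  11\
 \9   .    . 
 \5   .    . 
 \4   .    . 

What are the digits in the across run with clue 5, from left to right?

4 1

4 in 2 cells must be {1,3}; 7 in 3 cells must be {1,2,4}.
The 4 across and the 7 down share only 1, so R3C1 = 1.
R3C2 = 4 − 1 = 3 completes the 4 across.
Nothing is forced directly, so branch on R1C1, whose candidates are 2 or 4. If R1C1 = 4: then R1C2 would have to be in {5} for the 9 across but in {1,2,6,7} for the 11 down — contradiction. So R1C1 = 2.
R1C2 = 9 − 2 = 7 completes the 9 across.
R2C1 = 7 − 3 = 4 completes the 7 down.
R2C2 = 5 − 4 = 1 completes the 5 across.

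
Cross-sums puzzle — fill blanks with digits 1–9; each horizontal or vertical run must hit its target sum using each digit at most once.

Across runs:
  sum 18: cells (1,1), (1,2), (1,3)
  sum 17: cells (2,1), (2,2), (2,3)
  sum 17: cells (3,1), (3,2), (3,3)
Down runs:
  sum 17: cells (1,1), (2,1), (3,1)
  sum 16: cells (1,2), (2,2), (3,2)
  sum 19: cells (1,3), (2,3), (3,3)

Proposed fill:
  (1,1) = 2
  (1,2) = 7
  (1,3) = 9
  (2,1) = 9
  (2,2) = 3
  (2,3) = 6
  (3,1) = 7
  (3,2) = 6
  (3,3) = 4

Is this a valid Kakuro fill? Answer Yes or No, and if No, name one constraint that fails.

No — the down run (1,1)–(3,1) sums to 18, not 17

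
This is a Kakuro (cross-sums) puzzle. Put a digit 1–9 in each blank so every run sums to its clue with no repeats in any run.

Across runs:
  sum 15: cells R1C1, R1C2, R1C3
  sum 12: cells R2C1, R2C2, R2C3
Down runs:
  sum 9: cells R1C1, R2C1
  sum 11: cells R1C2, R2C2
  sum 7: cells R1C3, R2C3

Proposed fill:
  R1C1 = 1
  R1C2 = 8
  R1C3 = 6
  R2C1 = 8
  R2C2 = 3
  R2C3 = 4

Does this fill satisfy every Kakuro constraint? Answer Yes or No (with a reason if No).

No — the down run R1C3–R2C3 sums to 10, not 7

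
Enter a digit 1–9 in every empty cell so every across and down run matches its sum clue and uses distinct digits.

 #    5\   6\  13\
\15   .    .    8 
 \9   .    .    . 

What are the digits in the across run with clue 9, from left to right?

3 1 5

R2C3 = 13 − 8 = 5 completes the 13 down.
Given what's placed, R2C2 must be 1 to fit the 9 across and 6 down.
R1C2 = 6 − 1 = 5 completes the 6 down.
R2C1 = 9 − 6 = 3 completes the 9 across.
R1C1 = 15 − 13 = 2 completes the 15 across.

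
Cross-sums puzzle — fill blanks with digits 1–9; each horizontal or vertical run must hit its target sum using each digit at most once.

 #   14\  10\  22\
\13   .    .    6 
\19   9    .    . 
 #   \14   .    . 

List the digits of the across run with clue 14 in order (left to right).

R1C1 = 14 − 9 = 5 completes the 14 down.
R1C2 = 13 − 11 = 2 completes the 13 across.
R2C3 = 7: the only remaining digit allowed by both the 19 across and the 22 down.
R3C2 = 5: the only remaining digit allowed by both the 14 across and the 10 down.
R3C3 = 14 − 5 = 9 completes the 14 across.
R2C2 = 19 − 16 = 3 completes the 19 across.

5, 9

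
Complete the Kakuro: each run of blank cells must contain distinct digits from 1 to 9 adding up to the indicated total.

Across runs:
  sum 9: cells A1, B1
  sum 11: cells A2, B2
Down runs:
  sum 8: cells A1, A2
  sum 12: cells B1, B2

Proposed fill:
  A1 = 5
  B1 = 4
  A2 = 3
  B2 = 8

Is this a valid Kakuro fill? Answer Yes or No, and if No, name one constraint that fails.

Across: 5+4=9; 3+8=11. Down: 5+3=8; 4+8=12. No digit repeats within any run.

Yes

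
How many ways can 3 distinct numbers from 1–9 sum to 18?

3 distinct digits from 1–9 sum between 6 and 24.

7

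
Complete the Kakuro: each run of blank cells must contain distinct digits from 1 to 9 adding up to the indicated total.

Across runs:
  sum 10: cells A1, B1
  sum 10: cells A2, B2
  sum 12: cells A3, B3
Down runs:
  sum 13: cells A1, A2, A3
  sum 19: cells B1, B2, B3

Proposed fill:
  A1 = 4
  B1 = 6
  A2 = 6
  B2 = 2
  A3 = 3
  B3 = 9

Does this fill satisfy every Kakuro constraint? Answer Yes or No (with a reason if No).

No — the across run A2–B2 sums to 8, not 10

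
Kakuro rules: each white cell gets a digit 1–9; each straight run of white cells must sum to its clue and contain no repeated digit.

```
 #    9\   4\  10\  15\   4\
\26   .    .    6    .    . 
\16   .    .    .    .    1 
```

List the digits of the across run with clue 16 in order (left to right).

2 3 4 6 1

16 in 5 cells must be {1,2,3,4,6}; 4 in 2 cells must be {1,3}.
R1C5 = 4 − 1 = 3 completes the 4 down.
Given what's placed, R2C2 must be 3 to fit the 16 across and 4 down.
R2C3 = 10 − 6 = 4 completes the 10 down.
Given what's placed, R2C4 must be 6 to fit the 16 across and 15 down.
R1C2 = 4 − 3 = 1 completes the 4 down.
R1C4 = 15 − 6 = 9 completes the 15 down.
R2C1 = 16 − 14 = 2 completes the 16 across.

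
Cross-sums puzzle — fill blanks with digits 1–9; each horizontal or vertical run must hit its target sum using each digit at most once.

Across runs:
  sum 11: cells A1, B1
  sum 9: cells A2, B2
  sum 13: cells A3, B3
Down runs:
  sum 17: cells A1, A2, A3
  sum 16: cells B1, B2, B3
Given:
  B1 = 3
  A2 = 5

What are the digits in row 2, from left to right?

A1 = 11 − 3 = 8 completes the 11 across.
B2 = 9 − 5 = 4 completes the 9 across.
A3 = 17 − 13 = 4 completes the 17 down.
B3 = 13 − 4 = 9 completes the 13 across.

5 4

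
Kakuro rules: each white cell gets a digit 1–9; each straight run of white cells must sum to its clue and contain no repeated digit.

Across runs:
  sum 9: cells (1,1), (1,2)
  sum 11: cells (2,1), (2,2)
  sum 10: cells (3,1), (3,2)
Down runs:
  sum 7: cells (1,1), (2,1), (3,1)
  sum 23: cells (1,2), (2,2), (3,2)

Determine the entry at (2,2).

9

7 in 3 cells must be {1,2,4}; 23 in 3 cells must be {6,8,9}.
Nothing is forced directly, so branch on (1,2), whose candidates are 6 or 8. If (1,2) = 6: then (1,1) would have to be in {3} for the 9 across but in {1,2,4} for the 7 down — contradiction. So (1,2) = 8.
(1,1) = 9 − 8 = 1 completes the 9 across.
Nothing is forced directly, so branch on (2,1), whose candidates are 2 or 4. If (2,1) = 4: then (2,2) would have to be in {7} for the 11 across but in {6,9} for the 23 down — contradiction. So (2,1) = 2.
(2,2) = 11 − 2 = 9 completes the 11 across.
(3,1) = 7 − 3 = 4 completes the 7 down.
(3,2) = 10 − 4 = 6 completes the 10 across.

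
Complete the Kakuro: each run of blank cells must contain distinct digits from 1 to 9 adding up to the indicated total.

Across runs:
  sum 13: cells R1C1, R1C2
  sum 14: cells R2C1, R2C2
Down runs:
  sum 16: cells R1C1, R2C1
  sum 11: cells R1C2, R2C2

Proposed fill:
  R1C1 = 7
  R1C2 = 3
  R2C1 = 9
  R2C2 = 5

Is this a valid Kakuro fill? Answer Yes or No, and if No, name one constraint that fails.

No — the down run R1C2–R2C2 sums to 8, not 11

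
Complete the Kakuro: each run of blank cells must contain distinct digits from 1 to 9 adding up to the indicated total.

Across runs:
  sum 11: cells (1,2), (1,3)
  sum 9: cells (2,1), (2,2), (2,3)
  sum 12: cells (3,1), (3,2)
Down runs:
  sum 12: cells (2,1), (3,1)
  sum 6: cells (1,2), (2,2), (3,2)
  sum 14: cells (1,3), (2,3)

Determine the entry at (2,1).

3

6 in 3 cells must be {1,2,3}.
The 12 across and the 6 down share only 3, so (3,2) = 3.
(1,2) = 2: the only remaining digit allowed by both the 11 across and the 6 down.
(1,3) = 11 − 2 = 9 completes the 11 across.
(2,2) = 6 − 5 = 1 completes the 6 down.
(2,3) = 14 − 9 = 5 completes the 14 down.
(3,1) = 12 − 3 = 9 completes the 12 across.
(2,1) = 9 − 6 = 3 completes the 9 across.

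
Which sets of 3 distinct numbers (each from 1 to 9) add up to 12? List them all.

{1,2,9}; {1,3,8}; {1,4,7}; {1,5,6}; {2,3,7}; {2,4,6}; {3,4,5}

3 distinct digits from 1–9 sum between 6 and 24.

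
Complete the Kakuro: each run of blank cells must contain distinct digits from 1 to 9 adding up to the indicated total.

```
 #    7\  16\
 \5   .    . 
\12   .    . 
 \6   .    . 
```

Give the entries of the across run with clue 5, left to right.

2 3

7 in 3 cells must be {1,2,4}.
The 12 across and the 7 down share only 4, so R2C1 = 4.
R2C2 = 12 − 4 = 8 completes the 12 across.
Nothing is forced directly, so branch on R1C1, whose candidates are 1 or 2. If R1C1 = 1: then R1C2 would have to be in {4} for the 5 across but in {1,2,3,5,6,7} for the 16 down — contradiction. So R1C1 = 2.
R1C2 = 5 − 2 = 3 completes the 5 across.
R3C1 = 7 − 6 = 1 completes the 7 down.
R3C2 = 6 − 1 = 5 completes the 6 across.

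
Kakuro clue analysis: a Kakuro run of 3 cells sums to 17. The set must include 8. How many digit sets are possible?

3 distinct digits from 1–9 sum between 6 and 24.
Keeping only sets containing 8.
Enumerating: {2,7,8}, {3,6,8}, {4,5,8}.

3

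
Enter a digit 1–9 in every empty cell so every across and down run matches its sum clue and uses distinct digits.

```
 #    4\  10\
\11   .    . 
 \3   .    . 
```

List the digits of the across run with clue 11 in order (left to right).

3 in 2 cells must be {1,2}; 4 in 2 cells must be {1,3}.
The 11 across and the 4 down share only 3, so R1C1 = 3.
R1C2 = 11 − 3 = 8 completes the 11 across.
R2C1 = 4 − 3 = 1 completes the 4 down.
R2C2 = 3 − 1 = 2 completes the 3 across.

3 8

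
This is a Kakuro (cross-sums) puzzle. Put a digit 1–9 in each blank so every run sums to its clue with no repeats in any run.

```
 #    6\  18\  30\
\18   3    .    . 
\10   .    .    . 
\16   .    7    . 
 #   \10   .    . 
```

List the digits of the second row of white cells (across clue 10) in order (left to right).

6 in 3 cells must be {1,2,3}; 30 in 4 cells must be {6,7,8,9}.
Given what's placed, R3C1 must be 1 to fit the 16 across and 6 down.
R3C3 = 16 − 8 = 8 completes the 16 across.
R2C1 = 6 − 4 = 2 completes the 6 down.
Given what's placed, R2C3 must be 7 to fit the 10 across and 30 down.
R2C2 = 10 − 9 = 1 completes the 10 across.

2 1 7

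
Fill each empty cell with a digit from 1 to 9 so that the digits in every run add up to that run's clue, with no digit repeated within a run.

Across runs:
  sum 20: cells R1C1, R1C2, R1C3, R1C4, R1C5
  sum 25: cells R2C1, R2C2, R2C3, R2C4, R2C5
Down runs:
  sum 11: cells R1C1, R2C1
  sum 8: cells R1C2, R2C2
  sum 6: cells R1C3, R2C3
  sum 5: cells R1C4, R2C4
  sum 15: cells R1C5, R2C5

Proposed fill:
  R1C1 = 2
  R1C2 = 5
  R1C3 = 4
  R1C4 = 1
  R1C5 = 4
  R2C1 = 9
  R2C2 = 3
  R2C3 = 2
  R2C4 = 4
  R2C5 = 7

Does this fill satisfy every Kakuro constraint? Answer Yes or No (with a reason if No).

No — the across run R1C1–R1C5 sums to 16, not 20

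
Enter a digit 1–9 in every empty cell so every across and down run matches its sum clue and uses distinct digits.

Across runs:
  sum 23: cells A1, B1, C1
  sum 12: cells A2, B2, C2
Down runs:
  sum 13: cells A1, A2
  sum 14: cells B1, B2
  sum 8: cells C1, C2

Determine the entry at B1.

8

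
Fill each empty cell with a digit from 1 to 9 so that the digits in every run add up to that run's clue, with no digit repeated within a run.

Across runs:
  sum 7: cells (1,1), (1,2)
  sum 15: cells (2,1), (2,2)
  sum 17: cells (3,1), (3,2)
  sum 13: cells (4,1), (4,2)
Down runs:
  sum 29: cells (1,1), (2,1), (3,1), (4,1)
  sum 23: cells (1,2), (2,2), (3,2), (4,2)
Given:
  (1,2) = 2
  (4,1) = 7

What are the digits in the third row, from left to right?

17 in 2 cells must be {8,9}; 29 in 4 cells must be {5,7,8,9}.
(1,1) = 7 − 2 = 5 completes the 7 across.
(4,2) = 13 − 7 = 6 completes the 13 across.
Given what's placed, (3,2) must be 8 to fit the 17 across and 23 down.
(2,2) = 23 − 16 = 7 completes the 23 down.
(3,1) = 17 − 8 = 9 completes the 17 across.
(2,1) = 15 − 7 = 8 completes the 15 across.

9, 8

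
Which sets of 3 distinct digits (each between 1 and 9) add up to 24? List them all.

3 distinct digits from 1–9 sum between 6 and 24.
Only one set works: {7,8,9}.

{7,8,9}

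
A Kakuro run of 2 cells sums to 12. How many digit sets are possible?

2 distinct digits from 1–9 sum between 3 and 17.
Enumerating: {3,9}, {4,8}, {5,7}.

3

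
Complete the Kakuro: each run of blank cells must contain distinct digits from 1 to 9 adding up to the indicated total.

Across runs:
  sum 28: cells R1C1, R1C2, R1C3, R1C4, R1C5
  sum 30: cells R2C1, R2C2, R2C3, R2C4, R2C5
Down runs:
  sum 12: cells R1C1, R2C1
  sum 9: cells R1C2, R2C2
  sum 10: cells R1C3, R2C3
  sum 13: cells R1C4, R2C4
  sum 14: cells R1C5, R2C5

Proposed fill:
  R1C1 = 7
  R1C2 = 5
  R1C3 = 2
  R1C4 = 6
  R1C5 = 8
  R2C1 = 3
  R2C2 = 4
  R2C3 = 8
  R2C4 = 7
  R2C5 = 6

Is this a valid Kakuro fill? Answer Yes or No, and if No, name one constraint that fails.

No — the across run R2C1–R2C5 sums to 28, not 30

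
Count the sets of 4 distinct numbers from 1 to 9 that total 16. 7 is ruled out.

5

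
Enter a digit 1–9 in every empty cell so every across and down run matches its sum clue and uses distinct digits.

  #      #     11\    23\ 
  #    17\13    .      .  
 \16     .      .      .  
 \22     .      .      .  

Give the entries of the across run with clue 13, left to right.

4 9

17 in 2 cells must be {8,9}; 23 in 3 cells must be {6,8,9}.
Nothing is forced directly, so branch on R2C1, whose candidates are 8 or 9. If R2C1 = 9: that forces R2C3 = 6, R3C1 = 8, R3C2 = 5, R3C3 = 9, R1C2 = 4, after which R1C3 would have to be in {9} for the 13 across but in {8} for the 23 down — contradiction. So R2C1 = 8.
Given what's placed, R2C3 must be 6 to fit the 16 across and 23 down.
R3C1 = 17 − 8 = 9 completes the 17 down.
R3C3 = 8: the only remaining digit allowed by both the 22 across and the 23 down.
R1C3 = 23 − 14 = 9 completes the 23 down.
R2C2 = 16 − 14 = 2 completes the 16 across.
R3C2 = 22 − 17 = 5 completes the 22 across.
R1C2 = 13 − 9 = 4 completes the 13 across.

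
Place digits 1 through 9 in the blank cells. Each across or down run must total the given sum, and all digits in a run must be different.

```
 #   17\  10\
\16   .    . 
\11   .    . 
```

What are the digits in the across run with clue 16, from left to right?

9, 7

16 in 2 cells must be {7,9}; 17 in 2 cells must be {8,9}.
The 16 across and the 17 down share only 9, so R1C1 = 9.
R1C2 = 16 − 9 = 7 completes the 16 across.
R2C1 = 17 − 9 = 8 completes the 17 down.
R2C2 = 11 − 8 = 3 completes the 11 across.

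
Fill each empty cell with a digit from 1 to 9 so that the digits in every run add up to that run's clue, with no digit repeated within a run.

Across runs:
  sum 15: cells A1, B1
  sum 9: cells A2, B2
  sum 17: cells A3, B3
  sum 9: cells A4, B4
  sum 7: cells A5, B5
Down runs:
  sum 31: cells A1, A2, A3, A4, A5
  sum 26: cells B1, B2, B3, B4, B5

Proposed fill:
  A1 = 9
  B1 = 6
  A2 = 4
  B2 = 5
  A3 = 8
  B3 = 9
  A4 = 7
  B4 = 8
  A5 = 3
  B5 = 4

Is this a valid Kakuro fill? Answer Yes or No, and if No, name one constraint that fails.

No — the across run A4–B4 sums to 15, not 9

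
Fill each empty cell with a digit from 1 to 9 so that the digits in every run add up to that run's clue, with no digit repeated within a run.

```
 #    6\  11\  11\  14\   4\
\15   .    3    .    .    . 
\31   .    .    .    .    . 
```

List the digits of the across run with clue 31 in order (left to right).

15 in 5 cells must be {1,2,3,4,5}; 4 in 2 cells must be {1,3}.
Given what's placed, R1C4 must be 5 to fit the 15 across and 14 down.
Given what's placed, R1C5 must be 1 to fit the 15 across and 4 down.
R2C2 = 11 − 3 = 8 completes the 11 down.
R2C4 = 14 − 5 = 9 completes the 14 down.
R2C5 = 4 − 1 = 3 completes the 4 down.
Nothing is forced directly, so branch on R2C1, whose candidates are 4 or 5. If R2C1 = 5: then R1C1 would have to be in {2,4} for the 15 across but in {1} for the 6 down — contradiction. So R2C1 = 4.
R1C1 = 6 − 4 = 2 completes the 6 down.
R1C3 = 15 − 11 = 4 completes the 15 across.
R2C3 = 31 − 24 = 7 completes the 31 across.

4 8 7 9 3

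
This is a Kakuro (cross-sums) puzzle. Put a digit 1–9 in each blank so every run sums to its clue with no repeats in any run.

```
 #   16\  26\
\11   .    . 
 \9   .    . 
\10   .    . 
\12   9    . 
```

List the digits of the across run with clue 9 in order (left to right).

R4C2 = 12 − 9 = 3 completes the 12 across.
No cell is forced outright now. R1C1 can only be 2 or 4 (the digits allowed by both its 11 across and its 16 down). If R1C1 = 4: then R1C2 would have to be in {7} for the 11 across but in {6,8,9} for the 26 down — contradiction. So R1C1 = 2.
R1C2 = 11 − 2 = 9 completes the 11 across.
Nothing is forced directly, so branch on R2C1, whose candidates are 1 or 4. If R2C1 = 4: then R2C2 would have to be in {5} for the 9 across but in {6,8} for the 26 down — contradiction. So R2C1 = 1.
R2C2 = 9 − 1 = 8 completes the 9 across.
R3C1 = 16 − 12 = 4 completes the 16 down.
R3C2 = 10 − 4 = 6 completes the 10 across.

1 8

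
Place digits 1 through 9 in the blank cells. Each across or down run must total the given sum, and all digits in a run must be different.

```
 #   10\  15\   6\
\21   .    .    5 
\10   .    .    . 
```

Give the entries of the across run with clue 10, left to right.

R2C3 = 6 − 5 = 1 completes the 6 down.
Nothing is forced directly, so branch on R2C2, whose candidates are 6 or 7. If R2C2 = 7: then R1C2 would have to be in {7,9} for the 21 across but in {8} for the 15 down — contradiction. So R2C2 = 6.
R1C2 = 15 − 6 = 9 completes the 15 down.
R2C1 = 10 − 7 = 3 completes the 10 across.
R1C1 = 21 − 14 = 7 completes the 21 across.

3, 6, 1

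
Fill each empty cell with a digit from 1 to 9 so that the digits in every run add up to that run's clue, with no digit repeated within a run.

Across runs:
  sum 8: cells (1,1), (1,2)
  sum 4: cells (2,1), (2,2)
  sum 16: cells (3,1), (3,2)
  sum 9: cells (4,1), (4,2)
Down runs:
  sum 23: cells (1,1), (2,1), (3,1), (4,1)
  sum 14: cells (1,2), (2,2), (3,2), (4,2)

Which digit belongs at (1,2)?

2

4 in 2 cells must be {1,3}; 16 in 2 cells must be {7,9}.
Only 7 fits (3,2) under both its across sum 16 and down sum 14.
Given what's placed, (2,2) must be 1 to fit the 4 across and 14 down.
(3,1) = 16 − 7 = 9 completes the 16 across.
(1,2) = 2: the only remaining digit allowed by both the 8 across and the 14 down.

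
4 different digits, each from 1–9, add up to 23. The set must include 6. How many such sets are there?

4 distinct digits from 1–9 sum between 10 and 30.
Keeping only sets containing 6.
Enumerating: {1,6,7,9}, {2,6,7,8}, {3,5,6,9}, {4,5,6,8}.

4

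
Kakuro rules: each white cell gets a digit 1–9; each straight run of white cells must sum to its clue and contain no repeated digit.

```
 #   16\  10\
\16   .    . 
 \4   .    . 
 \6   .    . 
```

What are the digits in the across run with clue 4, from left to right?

16 in 2 cells must be {7,9}; 4 in 2 cells must be {1,3}.
The 16 across and the 10 down share only 7, so R1C2 = 7.
Given what's placed, R2C2 must be 1 to fit the 4 across and 10 down.
R3C2 = 10 − 8 = 2 completes the 10 down.
R1C1 = 16 − 7 = 9 completes the 16 across.
R2C1 = 4 − 1 = 3 completes the 4 across.
R3C1 = 6 − 2 = 4 completes the 6 across.

3 1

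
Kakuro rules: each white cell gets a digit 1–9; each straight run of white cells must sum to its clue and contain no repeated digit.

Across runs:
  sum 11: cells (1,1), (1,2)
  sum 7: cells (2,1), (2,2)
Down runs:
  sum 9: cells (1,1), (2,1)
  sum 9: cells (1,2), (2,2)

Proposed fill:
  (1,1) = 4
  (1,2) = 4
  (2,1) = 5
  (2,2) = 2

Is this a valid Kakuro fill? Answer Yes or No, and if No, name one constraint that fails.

No — the down run (1,2)–(2,2) sums to 6, not 9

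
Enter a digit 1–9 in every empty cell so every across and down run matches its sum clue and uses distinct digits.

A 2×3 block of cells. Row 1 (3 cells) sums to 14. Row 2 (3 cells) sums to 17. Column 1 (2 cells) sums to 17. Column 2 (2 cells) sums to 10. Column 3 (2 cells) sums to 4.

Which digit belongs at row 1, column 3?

17 in 2 cells must be {8,9}; 4 in 2 cells must be {1,3}.
Nothing is forced directly, so branch on (1,1), whose candidates are 8 or 9. If (1,1) = 8: that forces (1,3) = 1, (2,1) = 9, (2,3) = 3, after which (1,2) would have to be in {5} for the 14 across but in {1,2,3,4,6,7,8,9} for the 10 down — contradiction. So (1,1) = 9.
(2,1) = 17 − 9 = 8 completes the 17 down.
Given what's placed, (2,3) must be 3 to fit the 17 across and 4 down.
(1,3) = 4 − 3 = 1 completes the 4 down.
(2,2) = 17 − 11 = 6 completes the 17 across.
(1,2) = 14 − 10 = 4 completes the 14 across.

1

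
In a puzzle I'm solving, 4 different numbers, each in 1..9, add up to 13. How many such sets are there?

3

4 distinct digits from 1–9 sum between 10 and 30.
Enumerating: {1,2,3,7}, {1,2,4,6}, {1,3,4,5}.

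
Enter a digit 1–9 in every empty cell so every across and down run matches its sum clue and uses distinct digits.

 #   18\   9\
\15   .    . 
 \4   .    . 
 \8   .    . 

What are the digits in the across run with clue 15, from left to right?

9 6

4 in 2 cells must be {1,3}.
The 15 across and the 9 down share only 6, so R1C2 = 6.
Given what's placed, R2C2 must be 1 to fit the 4 across and 9 down.
R3C2 = 9 − 7 = 2 completes the 9 down.
R1C1 = 15 − 6 = 9 completes the 15 across.
R2C1 = 4 − 1 = 3 completes the 4 across.
R3C1 = 8 − 2 = 6 completes the 8 across.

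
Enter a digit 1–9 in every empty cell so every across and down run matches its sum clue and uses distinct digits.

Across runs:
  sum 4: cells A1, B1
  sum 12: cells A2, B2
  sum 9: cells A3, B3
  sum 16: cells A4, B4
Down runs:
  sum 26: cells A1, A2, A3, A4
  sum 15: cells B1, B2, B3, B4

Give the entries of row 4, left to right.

9 7

4 in 2 cells must be {1,3}; 16 in 2 cells must be {7,9}.
Only 3 fits A1 under both its across sum 4 and down sum 26.
B1 = 4 − 3 = 1 completes the 4 across.
Given what's placed, A4 must be 9 to fit the 16 across and 26 down.
B4 = 16 − 9 = 7 completes the 16 across.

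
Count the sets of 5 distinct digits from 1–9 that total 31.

5

5 distinct digits from 1–9 sum between 15 and 35.
Enumerating: {1,6,7,8,9}, {2,5,7,8,9}, {3,4,7,8,9}, {3,5,6,8,9}, {4,5,6,7,9}.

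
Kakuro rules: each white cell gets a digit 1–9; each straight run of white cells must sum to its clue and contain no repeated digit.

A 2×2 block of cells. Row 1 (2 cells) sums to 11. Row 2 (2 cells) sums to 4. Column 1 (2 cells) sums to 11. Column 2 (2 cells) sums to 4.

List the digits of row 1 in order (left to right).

8 3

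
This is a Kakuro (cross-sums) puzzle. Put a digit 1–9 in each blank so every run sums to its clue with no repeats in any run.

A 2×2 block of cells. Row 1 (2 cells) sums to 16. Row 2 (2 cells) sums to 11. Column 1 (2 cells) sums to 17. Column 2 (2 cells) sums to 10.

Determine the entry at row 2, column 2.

16 in 2 cells must be {7,9}; 17 in 2 cells must be {8,9}.
The 16 across and the 17 down share only 9, so (1,1) = 9.
(1,2) = 16 − 9 = 7 completes the 16 across.
(2,1) = 17 − 9 = 8 completes the 17 down.
(2,2) = 11 − 8 = 3 completes the 11 across.

3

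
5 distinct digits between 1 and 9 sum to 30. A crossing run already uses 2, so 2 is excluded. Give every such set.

{1,5,7,8,9}; {3,4,6,8,9}; {3,5,6,7,9}; {4,5,6,7,8}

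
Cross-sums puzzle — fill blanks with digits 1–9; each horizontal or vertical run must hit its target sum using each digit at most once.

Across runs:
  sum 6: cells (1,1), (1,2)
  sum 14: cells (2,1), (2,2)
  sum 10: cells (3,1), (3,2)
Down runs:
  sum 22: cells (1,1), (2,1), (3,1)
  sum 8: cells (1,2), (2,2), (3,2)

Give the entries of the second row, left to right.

The 6 across and the 22 down share only 5, so (1,1) = 5.
(1,2) = 6 − 5 = 1 completes the 6 across.
Given what's placed, (2,2) must be 5 to fit the 14 across and 8 down.
(3,2) = 8 − 6 = 2 completes the 8 down.
(2,1) = 14 − 5 = 9 completes the 14 across.
(3,1) = 10 − 2 = 8 completes the 10 across.

9 5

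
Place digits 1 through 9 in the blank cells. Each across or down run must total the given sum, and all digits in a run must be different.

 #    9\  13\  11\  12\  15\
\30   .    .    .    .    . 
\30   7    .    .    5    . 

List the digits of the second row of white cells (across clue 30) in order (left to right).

R1C1 = 9 − 7 = 2 completes the 9 down.
R1C4 = 12 − 5 = 7 completes the 12 down.
No cell is forced outright now. R1C5 can only be 8 or 9 (the digits allowed by both its 30 across and its 15 down). If R1C5 = 8: then R2C5 would have to be in {1,3,4,6,8,9} for the 30 across but in {7} for the 15 down — contradiction. So R1C5 = 9.
R2C5 = 15 − 9 = 6 completes the 15 down.
Nothing is forced directly, so branch on R1C2, whose candidates are 4 or 8. If R1C2 = 8: that forces R1C3 = 4, after which R2C2 would have to be in {3,4,8,9} for the 30 across but in {5} for the 13 down — contradiction. So R1C2 = 4.
R1C3 = 30 − 22 = 8 completes the 30 across.
R2C2 = 13 − 4 = 9 completes the 13 down.
R2C3 = 30 − 27 = 3 completes the 30 across.

7 9 3 5 6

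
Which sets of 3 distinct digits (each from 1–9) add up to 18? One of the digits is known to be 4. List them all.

{4,5,9}; {4,6,8}

3 distinct digits from 1–9 sum between 6 and 24.
Keeping only sets containing 4.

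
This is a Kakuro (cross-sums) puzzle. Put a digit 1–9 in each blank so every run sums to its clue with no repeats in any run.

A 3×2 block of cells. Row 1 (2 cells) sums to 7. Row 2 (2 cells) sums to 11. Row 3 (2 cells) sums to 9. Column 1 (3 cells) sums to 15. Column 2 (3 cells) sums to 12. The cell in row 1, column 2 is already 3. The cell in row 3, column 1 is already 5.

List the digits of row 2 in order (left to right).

6 5

(1,1) = 7 − 3 = 4 completes the 7 across.
(2,1) = 15 − 9 = 6 completes the 15 down.
(2,2) = 11 − 6 = 5 completes the 11 across.
(3,2) = 9 − 5 = 4 completes the 9 across.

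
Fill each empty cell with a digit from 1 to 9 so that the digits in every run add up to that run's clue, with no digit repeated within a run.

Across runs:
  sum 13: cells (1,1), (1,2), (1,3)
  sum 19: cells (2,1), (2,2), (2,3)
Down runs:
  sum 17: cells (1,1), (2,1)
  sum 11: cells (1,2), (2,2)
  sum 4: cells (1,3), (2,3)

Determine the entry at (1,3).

1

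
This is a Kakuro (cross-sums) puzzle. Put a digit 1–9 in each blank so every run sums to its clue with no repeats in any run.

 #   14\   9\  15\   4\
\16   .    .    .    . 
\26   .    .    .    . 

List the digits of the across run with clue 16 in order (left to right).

4 in 2 cells must be {1,3}.
Only 3 fits R2C4 under both its across sum 26 and down sum 4.
R1C4 = 4 − 3 = 1 completes the 4 down.
Nothing is forced directly, so branch on R2C2, whose candidates are 6 or 8. If R2C2 = 8: then R1C2 would have to be in {2,3,4,5,6,7,8,9} for the 16 across but in {1} for the 9 down — contradiction. So R2C2 = 6.
R1C2 = 9 − 6 = 3 completes the 9 down.
No cell is forced outright now. R1C1 can only be 5 or 8 (the digits allowed by both its 16 across and its 14 down). If R1C1 = 8: then R1C3 would have to be in {4} for the 16 across but in {6,7,8,9} for the 15 down — contradiction. So R1C1 = 5.
R1C3 = 16 − 9 = 7 completes the 16 across.

5 3 7 1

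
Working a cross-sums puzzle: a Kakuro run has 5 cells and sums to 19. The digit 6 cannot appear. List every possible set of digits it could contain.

{1,2,3,4,9}; {1,2,3,5,8}; {1,2,4,5,7}

5 distinct digits from 1–9 sum between 15 and 35.
Dropping sets that contain 6.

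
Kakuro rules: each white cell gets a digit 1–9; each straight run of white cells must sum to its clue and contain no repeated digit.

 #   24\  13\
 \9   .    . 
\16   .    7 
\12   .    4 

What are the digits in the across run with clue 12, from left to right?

16 in 2 cells must be {7,9}; 24 in 3 cells must be {7,8,9}.
R1C2 = 13 − 11 = 2 completes the 13 down.
R2C1 = 16 − 7 = 9 completes the 16 across.
R3C1 = 12 − 4 = 8 completes the 12 across.
R1C1 = 9 − 2 = 7 completes the 9 across.

8 4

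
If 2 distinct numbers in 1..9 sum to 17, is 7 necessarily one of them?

The only way to make 17 from 2 distinct digits is {8,9}, which does not contain 7.

No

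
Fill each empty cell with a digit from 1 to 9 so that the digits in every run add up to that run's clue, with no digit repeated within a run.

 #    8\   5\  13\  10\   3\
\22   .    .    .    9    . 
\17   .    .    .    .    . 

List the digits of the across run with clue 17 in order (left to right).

5 3 6 1 2

3 in 2 cells must be {1,2}.
R2C4 = 10 − 9 = 1 completes the 10 down.
R2C5 = 2: the only remaining digit allowed by both the 17 across and the 3 down.
R1C5 = 3 − 2 = 1 completes the 3 down.
Nothing is forced directly, so branch on R2C2, whose candidates are 3 or 4. If R2C2 = 4: then R1C2 would have to be in {2,3,4,5,6,7} for the 22 across but in {1} for the 5 down — contradiction. So R2C2 = 3.
R1C2 = 5 − 3 = 2 completes the 5 down.
No cell is forced outright now. R2C1 can only be 5 or 6 or 7 (the digits allowed by both its 17 across and its 8 down). If R2C1 = 6: then R1C1 would have to be in {3,4,6,7} for the 22 across but in {2} for the 8 down — contradiction. If R2C1 = 7: then R1C1 would have to be in {3,4,6,7} for the 22 across but in {1} for the 8 down — contradiction. So R2C1 = 5.
R1C1 = 8 − 5 = 3 completes the 8 down.
R1C3 = 22 − 15 = 7 completes the 22 across.
R2C3 = 17 − 11 = 6 completes the 17 across.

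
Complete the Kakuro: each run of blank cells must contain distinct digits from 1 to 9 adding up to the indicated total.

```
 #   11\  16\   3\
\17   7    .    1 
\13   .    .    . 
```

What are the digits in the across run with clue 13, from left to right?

4, 7, 2

16 in 2 cells must be {7,9}; 3 in 2 cells must be {1,2}.
R1C2 = 17 − 8 = 9 completes the 17 across.
R2C1 = 11 − 7 = 4 completes the 11 down.
R2C2 = 16 − 9 = 7 completes the 16 down.
R2C3 = 13 − 11 = 2 completes the 13 across.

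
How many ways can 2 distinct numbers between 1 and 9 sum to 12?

2 distinct digits from 1–9 sum between 3 and 17.
Enumerating: {3,9}, {4,8}, {5,7}.

3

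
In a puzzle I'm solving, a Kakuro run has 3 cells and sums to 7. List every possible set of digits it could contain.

{1,2,4}

3 distinct digits from 1–9 sum between 6 and 24.
Only one set works: {1,2,4}.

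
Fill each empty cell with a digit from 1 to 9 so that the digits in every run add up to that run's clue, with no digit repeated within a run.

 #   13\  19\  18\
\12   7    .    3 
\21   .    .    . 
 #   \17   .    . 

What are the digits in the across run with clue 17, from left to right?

17 in 2 cells must be {8,9}.
R1C2 = 12 − 10 = 2 completes the 12 across.
R2C1 = 13 − 7 = 6 completes the 13 down.
Given what's placed, R2C2 must be 8 to fit the 21 across and 19 down.
R2C3 = 21 − 14 = 7 completes the 21 across.
R3C2 = 19 − 10 = 9 completes the 19 down.
R3C3 = 17 − 9 = 8 completes the 17 across.

9 8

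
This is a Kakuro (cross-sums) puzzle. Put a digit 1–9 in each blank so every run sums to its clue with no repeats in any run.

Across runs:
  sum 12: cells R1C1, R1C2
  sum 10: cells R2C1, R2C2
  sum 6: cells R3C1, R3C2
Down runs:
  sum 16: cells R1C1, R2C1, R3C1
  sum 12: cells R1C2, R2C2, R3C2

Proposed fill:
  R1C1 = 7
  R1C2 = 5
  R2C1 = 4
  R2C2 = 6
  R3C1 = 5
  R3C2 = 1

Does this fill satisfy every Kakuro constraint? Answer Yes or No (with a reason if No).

Across: 7+5=12; 4+6=10; 5+1=6. Down: 7+4+5=16; 5+6+1=12. No digit repeats within any run.

Yes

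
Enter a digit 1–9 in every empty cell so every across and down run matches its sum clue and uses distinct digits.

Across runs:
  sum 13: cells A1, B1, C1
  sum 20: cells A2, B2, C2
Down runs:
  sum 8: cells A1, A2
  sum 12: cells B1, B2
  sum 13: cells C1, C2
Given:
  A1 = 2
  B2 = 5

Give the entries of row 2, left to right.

6, 5, 9

B1 = 12 − 5 = 7 completes the 12 down.
C1 = 13 − 9 = 4 completes the 13 across.
A2 = 8 − 2 = 6 completes the 8 down.
C2 = 20 − 11 = 9 completes the 20 across.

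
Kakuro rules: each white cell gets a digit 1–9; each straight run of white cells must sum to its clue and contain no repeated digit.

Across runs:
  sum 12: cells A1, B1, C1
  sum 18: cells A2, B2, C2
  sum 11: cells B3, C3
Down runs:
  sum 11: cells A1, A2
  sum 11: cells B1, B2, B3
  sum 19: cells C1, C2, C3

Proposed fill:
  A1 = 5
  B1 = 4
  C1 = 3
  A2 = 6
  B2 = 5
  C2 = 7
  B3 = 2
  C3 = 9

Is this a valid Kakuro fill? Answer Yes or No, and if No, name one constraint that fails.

Across: 5+4+3=12; 6+5+7=18; 2+9=11. Down: 5+6=11; 4+5+2=11; 3+7+9=19. No digit repeats within any run.

Yes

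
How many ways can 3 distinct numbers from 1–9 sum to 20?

4

3 distinct digits from 1–9 sum between 6 and 24.
Enumerating: {3,8,9}, {4,7,9}, {5,6,9}, {5,7,8}.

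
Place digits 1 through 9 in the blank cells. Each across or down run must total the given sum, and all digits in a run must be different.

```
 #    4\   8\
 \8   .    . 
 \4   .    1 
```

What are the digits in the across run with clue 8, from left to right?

1, 7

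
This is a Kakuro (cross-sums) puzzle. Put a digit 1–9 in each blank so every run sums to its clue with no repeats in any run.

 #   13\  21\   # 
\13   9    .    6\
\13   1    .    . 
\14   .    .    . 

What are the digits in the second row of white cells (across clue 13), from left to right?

1 8 4

R1C2 = 13 − 9 = 4 completes the 13 across.
R3C1 = 13 − 10 = 3 completes the 13 down.
Given what's placed, R3C2 must be 9 to fit the 14 across and 21 down.
R3C3 = 14 − 12 = 2 completes the 14 across.
R2C2 = 21 − 13 = 8 completes the 21 down.
R2C3 = 13 − 9 = 4 completes the 13 across.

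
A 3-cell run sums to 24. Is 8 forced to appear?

Yes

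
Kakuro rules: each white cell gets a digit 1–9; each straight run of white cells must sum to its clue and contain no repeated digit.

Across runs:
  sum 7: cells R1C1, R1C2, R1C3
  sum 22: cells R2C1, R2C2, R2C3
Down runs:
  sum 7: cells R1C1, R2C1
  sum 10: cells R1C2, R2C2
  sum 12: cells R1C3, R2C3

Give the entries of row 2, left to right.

7 in 3 cells must be {1,2,4}.
The 7 across and the 12 down share only 4, so R1C3 = 4.
R2C3 = 12 − 4 = 8 completes the 12 down.
Given what's placed, R2C1 must be 5 to fit the 22 across and 7 down.
R2C2 = 22 − 13 = 9 completes the 22 across.
R1C1 = 7 − 5 = 2 completes the 7 down.
R1C2 = 7 − 6 = 1 completes the 7 across.

5 9 8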